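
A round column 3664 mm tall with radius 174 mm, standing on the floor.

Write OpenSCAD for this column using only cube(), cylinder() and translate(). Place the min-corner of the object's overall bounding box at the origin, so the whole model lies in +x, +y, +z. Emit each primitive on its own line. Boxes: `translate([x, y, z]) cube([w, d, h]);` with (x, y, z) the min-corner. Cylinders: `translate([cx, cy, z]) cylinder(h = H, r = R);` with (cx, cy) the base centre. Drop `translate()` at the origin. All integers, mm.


translate([174, 174, 0]) cylinder(h = 3664, r = 174);


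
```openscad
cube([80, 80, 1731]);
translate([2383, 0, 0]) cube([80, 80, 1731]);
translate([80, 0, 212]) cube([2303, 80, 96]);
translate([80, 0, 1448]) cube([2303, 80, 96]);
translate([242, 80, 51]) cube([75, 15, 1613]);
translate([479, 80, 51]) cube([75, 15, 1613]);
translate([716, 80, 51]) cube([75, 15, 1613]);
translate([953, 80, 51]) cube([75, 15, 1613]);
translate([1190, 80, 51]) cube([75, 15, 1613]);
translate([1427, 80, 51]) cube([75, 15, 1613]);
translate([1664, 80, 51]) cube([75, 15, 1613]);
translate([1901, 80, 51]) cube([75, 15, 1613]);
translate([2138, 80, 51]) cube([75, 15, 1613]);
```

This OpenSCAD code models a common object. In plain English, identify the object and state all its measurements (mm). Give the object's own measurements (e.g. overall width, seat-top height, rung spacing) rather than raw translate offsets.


A fence section. Two 80×80 mm posts, 1731 mm tall, stand on the floor with a clear span of 2303 mm between their inner faces. Two horizontal rails of 80×96 mm section span the gap between the posts with their undersides at z = 212 mm and z = 1448 mm, flush with the posts' −y face. 9 pickets, each 75 mm wide, 15 mm thick and 1613 mm tall, are fixed to the +y face of the rails with their bottoms at z = 51 mm, spaced across the span with a 162 mm gap after the −x post and between neighbouring pickets, with 170 mm left before the +x post.


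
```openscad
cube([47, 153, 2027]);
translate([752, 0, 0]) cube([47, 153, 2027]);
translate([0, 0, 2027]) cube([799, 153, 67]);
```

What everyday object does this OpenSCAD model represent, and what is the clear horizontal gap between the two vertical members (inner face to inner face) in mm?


A door frame. The clear opening width is 705 mm.

Two 2027 mm tall posts with a header on top — a door frame. The left jamb is 47 mm wide at x = 0; the right jamb starts at x = 752. The clear opening is 752 − 47 = 705 mm.


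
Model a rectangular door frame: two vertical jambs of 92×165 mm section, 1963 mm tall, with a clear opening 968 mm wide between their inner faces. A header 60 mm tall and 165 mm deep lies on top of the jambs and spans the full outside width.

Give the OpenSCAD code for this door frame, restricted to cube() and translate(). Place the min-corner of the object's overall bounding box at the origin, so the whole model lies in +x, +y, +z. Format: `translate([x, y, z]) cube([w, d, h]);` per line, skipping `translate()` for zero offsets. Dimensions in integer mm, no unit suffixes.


cube([92, 165, 1963]);
translate([1060, 0, 0]) cube([92, 165, 1963]);
translate([0, 0, 1963]) cube([1152, 165, 60]);


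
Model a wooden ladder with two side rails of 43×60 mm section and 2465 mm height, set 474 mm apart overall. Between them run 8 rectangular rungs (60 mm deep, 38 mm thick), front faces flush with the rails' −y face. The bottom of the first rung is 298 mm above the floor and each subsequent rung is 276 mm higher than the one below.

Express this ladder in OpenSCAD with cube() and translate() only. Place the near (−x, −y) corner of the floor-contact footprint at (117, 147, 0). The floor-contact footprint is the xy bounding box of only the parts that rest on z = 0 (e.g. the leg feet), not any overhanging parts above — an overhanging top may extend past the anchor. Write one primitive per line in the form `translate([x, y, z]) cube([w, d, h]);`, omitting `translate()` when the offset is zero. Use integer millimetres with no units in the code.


translate([117, 147, 0]) cube([43, 60, 2465]);
translate([548, 147, 0]) cube([43, 60, 2465]);
translate([160, 147, 298]) cube([388, 60, 38]);
translate([160, 147, 574]) cube([388, 60, 38]);
translate([160, 147, 850]) cube([388, 60, 38]);
translate([160, 147, 1126]) cube([388, 60, 38]);
translate([160, 147, 1402]) cube([388, 60, 38]);
translate([160, 147, 1678]) cube([388, 60, 38]);
translate([160, 147, 1954]) cube([388, 60, 38]);
translate([160, 147, 2230]) cube([388, 60, 38]);


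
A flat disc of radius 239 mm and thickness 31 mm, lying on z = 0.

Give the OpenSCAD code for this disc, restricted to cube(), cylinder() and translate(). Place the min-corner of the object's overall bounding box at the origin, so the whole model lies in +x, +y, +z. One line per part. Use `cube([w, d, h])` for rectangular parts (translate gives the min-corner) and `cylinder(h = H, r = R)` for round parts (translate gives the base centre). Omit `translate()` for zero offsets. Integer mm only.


translate([239, 239, 0]) cylinder(h = 31, r = 239);


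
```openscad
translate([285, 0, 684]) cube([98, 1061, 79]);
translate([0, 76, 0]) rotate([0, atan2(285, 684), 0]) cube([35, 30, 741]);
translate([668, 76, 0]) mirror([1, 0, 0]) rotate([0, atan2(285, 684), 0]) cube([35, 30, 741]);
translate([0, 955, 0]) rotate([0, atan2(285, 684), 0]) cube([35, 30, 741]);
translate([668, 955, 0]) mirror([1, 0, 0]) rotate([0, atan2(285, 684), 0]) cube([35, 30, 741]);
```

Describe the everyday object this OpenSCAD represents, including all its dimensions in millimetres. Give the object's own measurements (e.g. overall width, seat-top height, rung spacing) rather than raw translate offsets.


A sawhorse. A 98×1061×79 mm beam (x, y, z) sits on two A-frame leg pairs. Each pair is two raked legs of 35×30 mm section (30 mm along y) splaying symmetrically in x. Each leg rises 684 mm vertically over 285 mm of horizontal reach and is 741 mm long along its own axis. Every leg's outer bottom edge rests on the floor and its outer top edge meets a bottom edge of the beam — the left legs (tilting toward +x) meet the beam's −x bottom edge, the right legs (their mirror images, tilting toward −x) meet its +x bottom edge — so the leg tops tuck under the beam, the beam's underside is 684 mm above the floor, and the feet are 668 mm apart outside-to-outside with the beam centred between them. The two leg pairs are set in 76 mm from either end of the beam.


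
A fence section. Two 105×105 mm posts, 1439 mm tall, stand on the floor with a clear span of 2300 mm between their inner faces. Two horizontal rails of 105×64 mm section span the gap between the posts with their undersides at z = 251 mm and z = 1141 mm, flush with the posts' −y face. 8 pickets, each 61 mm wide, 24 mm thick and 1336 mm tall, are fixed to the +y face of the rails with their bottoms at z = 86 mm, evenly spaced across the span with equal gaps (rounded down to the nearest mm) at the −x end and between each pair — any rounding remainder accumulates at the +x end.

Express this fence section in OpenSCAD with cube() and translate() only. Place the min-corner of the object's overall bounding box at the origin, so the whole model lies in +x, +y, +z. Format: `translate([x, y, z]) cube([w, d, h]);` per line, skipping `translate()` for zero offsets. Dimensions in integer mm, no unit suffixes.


cube([105, 105, 1439]);
translate([2405, 0, 0]) cube([105, 105, 1439]);
translate([105, 0, 251]) cube([2300, 105, 64]);
translate([105, 0, 1141]) cube([2300, 105, 64]);
translate([306, 105, 86]) cube([61, 24, 1336]);
translate([568, 105, 86]) cube([61, 24, 1336]);
translate([830, 105, 86]) cube([61, 24, 1336]);
translate([1092, 105, 86]) cube([61, 24, 1336]);
translate([1354, 105, 86]) cube([61, 24, 1336]);
translate([1616, 105, 86]) cube([61, 24, 1336]);
translate([1878, 105, 86]) cube([61, 24, 1336]);
translate([2140, 105, 86]) cube([61, 24, 1336]);


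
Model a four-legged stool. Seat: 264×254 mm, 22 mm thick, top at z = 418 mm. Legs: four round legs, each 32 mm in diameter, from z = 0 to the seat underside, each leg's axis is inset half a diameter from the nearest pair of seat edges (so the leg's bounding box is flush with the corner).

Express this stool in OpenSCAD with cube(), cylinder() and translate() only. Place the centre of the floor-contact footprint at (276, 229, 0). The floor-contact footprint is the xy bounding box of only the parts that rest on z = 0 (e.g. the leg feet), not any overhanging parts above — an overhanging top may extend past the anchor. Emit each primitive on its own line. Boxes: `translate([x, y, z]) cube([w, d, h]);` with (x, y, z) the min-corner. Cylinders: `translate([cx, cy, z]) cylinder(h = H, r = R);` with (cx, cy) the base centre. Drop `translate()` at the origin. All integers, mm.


// leg_h = 418 - 22 = 396
translate([144, 102, 396]) cube([264, 254, 22]);
translate([160, 118, 0]) cylinder(h = 396, r = 16);
translate([392, 118, 0]) cylinder(h = 396, r = 16);
translate([160, 340, 0]) cylinder(h = 396, r = 16);
translate([392, 340, 0]) cylinder(h = 396, r = 16);


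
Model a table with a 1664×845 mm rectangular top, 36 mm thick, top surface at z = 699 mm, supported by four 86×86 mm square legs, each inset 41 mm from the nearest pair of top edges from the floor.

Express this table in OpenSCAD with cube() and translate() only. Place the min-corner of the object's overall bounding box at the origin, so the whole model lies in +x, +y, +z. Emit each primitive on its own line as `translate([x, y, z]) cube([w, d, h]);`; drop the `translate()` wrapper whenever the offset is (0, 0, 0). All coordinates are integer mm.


translate([0, 0, 663]) cube([1664, 845, 36]);
translate([41, 41, 0]) cube([86, 86, 663]);
translate([1537, 41, 0]) cube([86, 86, 663]);
translate([41, 718, 0]) cube([86, 86, 663]);
translate([1537, 718, 0]) cube([86, 86, 663]);


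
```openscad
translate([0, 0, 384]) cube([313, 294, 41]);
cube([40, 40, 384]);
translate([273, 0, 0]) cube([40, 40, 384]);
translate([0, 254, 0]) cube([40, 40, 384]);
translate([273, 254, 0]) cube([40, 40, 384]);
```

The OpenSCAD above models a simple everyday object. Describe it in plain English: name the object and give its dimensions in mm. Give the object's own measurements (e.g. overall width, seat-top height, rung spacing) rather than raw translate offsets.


A four-legged stool. The seat is a 313×294×41 mm slab whose top surface is at z = 425 mm; four square legs, each 40×40 mm in cross-section, run from the floor (z = 0) to the underside of the seat, each flush with a corner of the seat.


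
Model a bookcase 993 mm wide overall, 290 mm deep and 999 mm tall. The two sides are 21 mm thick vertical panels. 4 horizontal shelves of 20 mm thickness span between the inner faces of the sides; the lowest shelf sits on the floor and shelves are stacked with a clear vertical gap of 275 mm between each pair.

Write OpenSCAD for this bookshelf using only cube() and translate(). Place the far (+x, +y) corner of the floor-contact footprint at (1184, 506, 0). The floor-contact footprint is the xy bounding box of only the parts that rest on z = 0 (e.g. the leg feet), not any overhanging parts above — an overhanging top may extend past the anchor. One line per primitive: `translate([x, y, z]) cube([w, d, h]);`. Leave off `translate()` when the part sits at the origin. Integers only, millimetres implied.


translate([191, 216, 0]) cube([21, 290, 999]);
translate([1163, 216, 0]) cube([21, 290, 999]);
translate([212, 216, 0]) cube([951, 290, 20]);
translate([212, 216, 295]) cube([951, 290, 20]);
translate([212, 216, 590]) cube([951, 290, 20]);
translate([212, 216, 885]) cube([951, 290, 20]);


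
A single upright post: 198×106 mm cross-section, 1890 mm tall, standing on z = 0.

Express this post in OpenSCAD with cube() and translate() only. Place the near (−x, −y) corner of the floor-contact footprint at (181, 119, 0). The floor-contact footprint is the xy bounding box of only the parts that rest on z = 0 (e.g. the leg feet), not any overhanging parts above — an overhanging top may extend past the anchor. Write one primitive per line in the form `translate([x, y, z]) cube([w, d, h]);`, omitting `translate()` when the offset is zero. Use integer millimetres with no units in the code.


translate([181, 119, 0]) cube([198, 106, 1890]);


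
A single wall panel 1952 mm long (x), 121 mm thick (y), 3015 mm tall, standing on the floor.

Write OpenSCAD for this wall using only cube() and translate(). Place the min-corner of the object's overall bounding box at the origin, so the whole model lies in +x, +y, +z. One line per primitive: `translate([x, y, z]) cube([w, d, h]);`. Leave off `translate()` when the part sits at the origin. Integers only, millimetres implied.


cube([1952, 121, 3015]);


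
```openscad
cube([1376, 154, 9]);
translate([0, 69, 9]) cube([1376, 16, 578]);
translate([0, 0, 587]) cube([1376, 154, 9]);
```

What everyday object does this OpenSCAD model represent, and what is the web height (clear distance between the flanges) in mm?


An I-beam. The web height is 578 mm.

Two wide flanges with a thin centred web — an I-beam. Overall 596 mm minus two 9 mm flanges gives a web of 596 − 2·9 = 578 mm.


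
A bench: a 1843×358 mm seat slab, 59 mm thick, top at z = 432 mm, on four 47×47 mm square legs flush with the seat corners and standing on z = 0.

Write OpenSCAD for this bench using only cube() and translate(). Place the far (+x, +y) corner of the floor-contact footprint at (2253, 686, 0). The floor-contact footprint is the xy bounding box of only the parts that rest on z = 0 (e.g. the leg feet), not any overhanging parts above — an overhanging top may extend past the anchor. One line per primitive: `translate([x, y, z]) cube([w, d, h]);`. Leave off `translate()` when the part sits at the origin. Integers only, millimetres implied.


// leg_h = 432 − 59 = 373
translate([410, 328, 373]) cube([1843, 358, 59]);
translate([410, 328, 0]) cube([47, 47, 373]);
translate([410, 639, 0]) cube([47, 47, 373]);
translate([2206, 328, 0]) cube([47, 47, 373]);
translate([2206, 639, 0]) cube([47, 47, 373]);


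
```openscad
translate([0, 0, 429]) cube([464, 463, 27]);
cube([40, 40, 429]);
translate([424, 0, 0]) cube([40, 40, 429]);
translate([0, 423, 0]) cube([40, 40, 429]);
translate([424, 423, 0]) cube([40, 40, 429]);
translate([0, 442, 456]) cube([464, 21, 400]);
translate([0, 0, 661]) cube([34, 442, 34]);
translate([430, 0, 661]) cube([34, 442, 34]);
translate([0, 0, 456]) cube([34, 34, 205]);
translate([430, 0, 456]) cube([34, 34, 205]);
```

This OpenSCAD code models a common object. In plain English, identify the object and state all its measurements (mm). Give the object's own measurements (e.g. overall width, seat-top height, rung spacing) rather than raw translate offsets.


A chair. The seat is a 464×463×27 mm slab with its top at z = 456 mm, on four 40×40 mm corner legs (flush with the seat edges, standing on z = 0). A flat backrest 21 mm thick, 400 mm tall, spans the full seat width and rises from the seat top along its +y edge, rear face flush with the rear of the seat. Two armrests of 34×34 mm section run along each side from the seat's front edge to the front of the backrest, top faces 239 mm above the seat top and outer faces flush with the seat's x-edges; a 34×34 mm post under the front of each armrest stands on the seat at the front corner.


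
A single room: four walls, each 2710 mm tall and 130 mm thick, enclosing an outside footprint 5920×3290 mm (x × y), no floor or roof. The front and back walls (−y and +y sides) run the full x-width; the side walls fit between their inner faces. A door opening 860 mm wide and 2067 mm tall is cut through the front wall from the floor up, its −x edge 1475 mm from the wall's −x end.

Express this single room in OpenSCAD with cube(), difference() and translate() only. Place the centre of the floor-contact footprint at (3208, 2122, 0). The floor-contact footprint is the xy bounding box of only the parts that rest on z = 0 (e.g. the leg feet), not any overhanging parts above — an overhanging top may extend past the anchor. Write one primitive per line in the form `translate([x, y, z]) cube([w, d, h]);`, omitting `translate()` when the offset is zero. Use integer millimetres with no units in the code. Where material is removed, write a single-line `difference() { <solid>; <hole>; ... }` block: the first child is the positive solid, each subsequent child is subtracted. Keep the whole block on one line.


difference() { translate([248, 477, 0]) cube([5920, 130, 2710]); translate([1723, 477, 0]) cube([860, 130, 2067]); }
translate([248, 3637, 0]) cube([5920, 130, 2710]);
translate([248, 607, 0]) cube([130, 3030, 2710]);
translate([6038, 607, 0]) cube([130, 3030, 2710]);


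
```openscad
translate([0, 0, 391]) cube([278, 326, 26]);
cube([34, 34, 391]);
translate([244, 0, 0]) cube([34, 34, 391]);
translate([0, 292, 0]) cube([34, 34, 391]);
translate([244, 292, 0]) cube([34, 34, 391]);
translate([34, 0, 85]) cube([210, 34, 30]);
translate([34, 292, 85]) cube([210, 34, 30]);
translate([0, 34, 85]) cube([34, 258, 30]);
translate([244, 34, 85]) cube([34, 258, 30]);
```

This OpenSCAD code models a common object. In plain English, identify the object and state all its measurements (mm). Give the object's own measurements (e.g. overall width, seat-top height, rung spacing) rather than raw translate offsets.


A simple wooden stool: a rectangular seat 278 mm (x) by 326 mm (y), 26 mm thick, top face at z = 417 mm, on four square legs, each 34×34 mm in cross-section. The legs rest on z = 0, each flush with a corner of the seat. Four stretchers, 34 mm wide and 30 mm tall, connect adjacent legs with their undersides at z = 85 mm, each running between the inner faces of the legs it joins and aligned with the legs' outer faces on the other axis.


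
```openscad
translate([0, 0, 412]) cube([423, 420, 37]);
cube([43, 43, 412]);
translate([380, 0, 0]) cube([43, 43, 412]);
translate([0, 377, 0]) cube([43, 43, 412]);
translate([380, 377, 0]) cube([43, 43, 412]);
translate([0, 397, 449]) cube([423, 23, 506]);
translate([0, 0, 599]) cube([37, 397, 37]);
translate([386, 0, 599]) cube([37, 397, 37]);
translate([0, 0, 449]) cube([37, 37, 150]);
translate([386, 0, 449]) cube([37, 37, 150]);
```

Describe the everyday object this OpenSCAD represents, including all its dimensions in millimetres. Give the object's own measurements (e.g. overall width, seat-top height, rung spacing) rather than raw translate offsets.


A chair. The seat is a 423×420×37 mm slab with its top at z = 449 mm, on four 43×43 mm corner legs (flush with the seat edges, standing on z = 0). A flat backrest 23 mm thick, 506 mm tall, spans the full seat width and rises from the seat top along its +y edge, rear face flush with the rear of the seat. Two armrests of 37×37 mm section run along each side from the seat's front edge to the front of the backrest, top faces 187 mm above the seat top and outer faces flush with the seat's x-edges; a 37×37 mm post under the front of each armrest stands on the seat at the front corner.


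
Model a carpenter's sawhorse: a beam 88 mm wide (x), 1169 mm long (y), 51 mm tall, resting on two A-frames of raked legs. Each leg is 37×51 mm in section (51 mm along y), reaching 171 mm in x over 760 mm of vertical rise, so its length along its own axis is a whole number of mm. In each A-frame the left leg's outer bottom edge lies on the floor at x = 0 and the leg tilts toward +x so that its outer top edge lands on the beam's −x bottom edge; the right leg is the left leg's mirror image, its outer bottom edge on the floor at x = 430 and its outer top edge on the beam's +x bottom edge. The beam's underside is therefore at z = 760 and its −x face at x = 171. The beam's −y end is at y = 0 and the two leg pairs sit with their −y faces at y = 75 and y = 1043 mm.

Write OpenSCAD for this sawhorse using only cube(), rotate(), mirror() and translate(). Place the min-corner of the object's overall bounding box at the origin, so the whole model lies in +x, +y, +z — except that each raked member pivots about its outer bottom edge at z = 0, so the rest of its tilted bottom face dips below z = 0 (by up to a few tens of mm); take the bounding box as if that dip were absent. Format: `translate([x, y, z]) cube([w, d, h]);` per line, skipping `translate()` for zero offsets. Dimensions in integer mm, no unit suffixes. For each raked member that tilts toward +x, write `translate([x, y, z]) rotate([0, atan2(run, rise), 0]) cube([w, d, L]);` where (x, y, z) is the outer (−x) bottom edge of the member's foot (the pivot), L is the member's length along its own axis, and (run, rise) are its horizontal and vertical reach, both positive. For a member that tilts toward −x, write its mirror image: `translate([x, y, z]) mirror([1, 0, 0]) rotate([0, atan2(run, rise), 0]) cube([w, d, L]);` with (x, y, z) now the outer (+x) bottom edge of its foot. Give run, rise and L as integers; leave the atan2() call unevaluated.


translate([171, 0, 760]) cube([88, 1169, 51]);
translate([0, 75, 0]) rotate([0, atan2(171, 760), 0]) cube([37, 51, 779]);
translate([430, 75, 0]) mirror([1, 0, 0]) rotate([0, atan2(171, 760), 0]) cube([37, 51, 779]);
translate([0, 1043, 0]) rotate([0, atan2(171, 760), 0]) cube([37, 51, 779]);
translate([430, 1043, 0]) mirror([1, 0, 0]) rotate([0, atan2(171, 760), 0]) cube([37, 51, 779]);


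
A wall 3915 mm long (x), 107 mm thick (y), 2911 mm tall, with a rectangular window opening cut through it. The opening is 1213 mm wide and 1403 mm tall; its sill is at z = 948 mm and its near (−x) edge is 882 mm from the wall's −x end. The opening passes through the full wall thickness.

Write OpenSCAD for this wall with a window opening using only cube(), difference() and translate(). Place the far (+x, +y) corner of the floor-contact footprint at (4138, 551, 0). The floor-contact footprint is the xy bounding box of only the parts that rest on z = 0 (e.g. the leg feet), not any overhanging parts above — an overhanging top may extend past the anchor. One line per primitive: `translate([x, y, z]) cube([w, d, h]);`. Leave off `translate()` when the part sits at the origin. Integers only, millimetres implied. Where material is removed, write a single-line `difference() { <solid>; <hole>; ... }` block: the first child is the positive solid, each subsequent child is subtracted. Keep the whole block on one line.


difference() { translate([223, 444, 0]) cube([3915, 107, 2911]); translate([1105, 444, 948]) cube([1213, 107, 1403]); }


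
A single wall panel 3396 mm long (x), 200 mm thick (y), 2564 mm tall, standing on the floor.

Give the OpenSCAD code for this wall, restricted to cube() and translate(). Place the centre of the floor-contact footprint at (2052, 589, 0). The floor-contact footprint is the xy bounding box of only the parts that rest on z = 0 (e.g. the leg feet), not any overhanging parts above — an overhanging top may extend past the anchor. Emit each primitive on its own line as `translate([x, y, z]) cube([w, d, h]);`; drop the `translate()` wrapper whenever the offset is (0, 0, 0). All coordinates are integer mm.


translate([354, 489, 0]) cube([3396, 200, 2564]);


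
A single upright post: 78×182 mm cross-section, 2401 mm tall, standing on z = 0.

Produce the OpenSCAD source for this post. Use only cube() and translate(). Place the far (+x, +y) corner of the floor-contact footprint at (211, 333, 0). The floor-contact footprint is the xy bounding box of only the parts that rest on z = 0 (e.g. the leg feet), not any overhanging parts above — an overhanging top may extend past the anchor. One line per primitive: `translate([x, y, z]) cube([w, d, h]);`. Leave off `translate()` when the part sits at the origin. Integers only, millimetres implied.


translate([133, 151, 0]) cube([78, 182, 2401]);


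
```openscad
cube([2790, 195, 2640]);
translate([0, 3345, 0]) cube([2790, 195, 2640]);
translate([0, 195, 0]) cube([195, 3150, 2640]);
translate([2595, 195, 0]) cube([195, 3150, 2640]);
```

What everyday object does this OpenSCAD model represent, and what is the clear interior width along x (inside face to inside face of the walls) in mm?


A house (or room) frame. The interior width is 2400 mm.

Four 2640 mm walls enclosing a rectangle with no floor or roof — a room or house frame. Outside width is 2790 mm and wall thickness is 195 mm, so the interior width is 2790 − 2 × 195 = 2400 mm.


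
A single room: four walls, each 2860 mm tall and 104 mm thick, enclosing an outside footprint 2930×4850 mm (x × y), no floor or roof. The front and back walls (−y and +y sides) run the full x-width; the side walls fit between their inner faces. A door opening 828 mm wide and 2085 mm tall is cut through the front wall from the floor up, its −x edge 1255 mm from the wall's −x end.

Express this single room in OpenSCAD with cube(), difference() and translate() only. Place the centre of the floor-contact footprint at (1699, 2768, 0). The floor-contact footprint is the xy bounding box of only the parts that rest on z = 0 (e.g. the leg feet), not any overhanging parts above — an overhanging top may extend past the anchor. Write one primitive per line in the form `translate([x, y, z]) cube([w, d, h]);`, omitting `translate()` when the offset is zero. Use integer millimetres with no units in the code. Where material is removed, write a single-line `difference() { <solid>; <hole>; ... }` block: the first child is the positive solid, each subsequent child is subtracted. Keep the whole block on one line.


difference() { translate([234, 343, 0]) cube([2930, 104, 2860]); translate([1489, 343, 0]) cube([828, 104, 2085]); }
translate([234, 5089, 0]) cube([2930, 104, 2860]);
translate([234, 447, 0]) cube([104, 4642, 2860]);
translate([3060, 447, 0]) cube([104, 4642, 2860]);


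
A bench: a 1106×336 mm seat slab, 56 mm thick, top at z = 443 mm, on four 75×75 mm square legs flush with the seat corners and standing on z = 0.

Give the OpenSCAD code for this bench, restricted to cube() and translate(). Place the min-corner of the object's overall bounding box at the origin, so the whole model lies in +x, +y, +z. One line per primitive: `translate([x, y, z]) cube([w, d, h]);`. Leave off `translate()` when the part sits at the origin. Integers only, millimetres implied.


translate([0, 0, 387]) cube([1106, 336, 56]);
cube([75, 75, 387]);
translate([0, 261, 0]) cube([75, 75, 387]);
translate([1031, 0, 0]) cube([75, 75, 387]);
translate([1031, 261, 0]) cube([75, 75, 387]);


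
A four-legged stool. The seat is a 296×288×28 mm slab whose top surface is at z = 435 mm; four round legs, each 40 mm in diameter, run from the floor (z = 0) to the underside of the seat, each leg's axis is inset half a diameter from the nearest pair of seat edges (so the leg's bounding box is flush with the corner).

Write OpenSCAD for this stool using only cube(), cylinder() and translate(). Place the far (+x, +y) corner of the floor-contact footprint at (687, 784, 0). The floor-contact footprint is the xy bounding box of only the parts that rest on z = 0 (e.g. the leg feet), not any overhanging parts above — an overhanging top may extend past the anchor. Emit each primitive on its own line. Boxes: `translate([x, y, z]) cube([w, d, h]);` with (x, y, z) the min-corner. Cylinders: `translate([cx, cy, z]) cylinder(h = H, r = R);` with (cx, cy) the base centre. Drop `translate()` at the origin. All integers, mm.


// leg_h = 435 - 28 = 407
translate([391, 496, 407]) cube([296, 288, 28]);
translate([411, 516, 0]) cylinder(h = 407, r = 20);
translate([667, 516, 0]) cylinder(h = 407, r = 20);
translate([411, 764, 0]) cylinder(h = 407, r = 20);
translate([667, 764, 0]) cylinder(h = 407, r = 20);


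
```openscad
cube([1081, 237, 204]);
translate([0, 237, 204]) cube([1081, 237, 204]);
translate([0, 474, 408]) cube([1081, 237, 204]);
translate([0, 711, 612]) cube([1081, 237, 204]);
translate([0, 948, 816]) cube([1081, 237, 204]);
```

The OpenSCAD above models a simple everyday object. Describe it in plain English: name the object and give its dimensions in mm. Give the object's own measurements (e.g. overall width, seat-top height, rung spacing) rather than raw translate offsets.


A straight staircase of 5 solid steps. Each step is 1081 mm wide (x), 237 mm deep (y, the going) and 204 mm tall (the rise). The first step rests on the floor; each subsequent step sits one going further in +y and one rise higher in +z, directly behind and above the previous step with no overlap.


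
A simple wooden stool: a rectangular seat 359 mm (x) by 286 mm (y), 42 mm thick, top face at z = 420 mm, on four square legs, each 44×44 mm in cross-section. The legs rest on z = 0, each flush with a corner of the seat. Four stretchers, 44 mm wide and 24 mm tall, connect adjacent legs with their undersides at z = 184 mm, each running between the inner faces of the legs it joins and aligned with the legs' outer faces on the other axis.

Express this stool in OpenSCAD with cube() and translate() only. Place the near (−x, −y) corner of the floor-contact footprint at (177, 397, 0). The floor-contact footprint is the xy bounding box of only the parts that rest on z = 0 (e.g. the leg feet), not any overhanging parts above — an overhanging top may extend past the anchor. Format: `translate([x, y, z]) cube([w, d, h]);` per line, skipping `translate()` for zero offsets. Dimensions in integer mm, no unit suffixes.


// leg_h = 420 - 42 = 378
// stretcher span = 359 - 2*44 = 271
translate([177, 397, 378]) cube([359, 286, 42]);
translate([177, 397, 0]) cube([44, 44, 378]);
translate([492, 397, 0]) cube([44, 44, 378]);
translate([177, 639, 0]) cube([44, 44, 378]);
translate([492, 639, 0]) cube([44, 44, 378]);
translate([221, 397, 184]) cube([271, 44, 24]);
translate([221, 639, 184]) cube([271, 44, 24]);
translate([177, 441, 184]) cube([44, 198, 24]);
translate([492, 441, 184]) cube([44, 198, 24]);


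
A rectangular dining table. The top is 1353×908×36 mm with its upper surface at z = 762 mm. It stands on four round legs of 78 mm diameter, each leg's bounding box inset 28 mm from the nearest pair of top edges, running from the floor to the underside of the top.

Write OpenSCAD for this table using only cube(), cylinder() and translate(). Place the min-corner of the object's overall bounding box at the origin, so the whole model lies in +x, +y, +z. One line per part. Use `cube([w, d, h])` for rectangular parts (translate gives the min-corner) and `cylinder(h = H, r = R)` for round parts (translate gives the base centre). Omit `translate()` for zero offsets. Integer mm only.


translate([0, 0, 726]) cube([1353, 908, 36]);
translate([67, 67, 0]) cylinder(h = 726, r = 39);
translate([1286, 67, 0]) cylinder(h = 726, r = 39);
translate([67, 841, 0]) cylinder(h = 726, r = 39);
translate([1286, 841, 0]) cylinder(h = 726, r = 39);


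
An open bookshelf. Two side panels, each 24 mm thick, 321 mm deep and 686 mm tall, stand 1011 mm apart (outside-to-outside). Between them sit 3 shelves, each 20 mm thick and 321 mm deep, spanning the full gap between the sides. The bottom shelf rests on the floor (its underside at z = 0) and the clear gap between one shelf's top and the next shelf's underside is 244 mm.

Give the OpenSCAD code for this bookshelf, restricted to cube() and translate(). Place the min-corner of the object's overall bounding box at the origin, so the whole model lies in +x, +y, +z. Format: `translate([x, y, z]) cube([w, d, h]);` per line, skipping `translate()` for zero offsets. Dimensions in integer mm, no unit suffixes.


cube([24, 321, 686]);
translate([987, 0, 0]) cube([24, 321, 686]);
translate([24, 0, 0]) cube([963, 321, 20]);
translate([24, 0, 264]) cube([963, 321, 20]);
translate([24, 0, 528]) cube([963, 321, 20]);


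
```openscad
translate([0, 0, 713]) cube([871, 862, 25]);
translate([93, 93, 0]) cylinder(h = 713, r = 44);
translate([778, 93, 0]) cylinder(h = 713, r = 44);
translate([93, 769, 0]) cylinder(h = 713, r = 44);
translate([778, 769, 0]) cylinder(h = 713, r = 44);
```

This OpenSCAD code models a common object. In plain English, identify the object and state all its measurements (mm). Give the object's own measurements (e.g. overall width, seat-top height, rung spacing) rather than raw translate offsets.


A table: top 871 mm (x) × 862 mm (y), 25 mm thick, upper face at z = 738 mm, on four round legs of 88 mm diameter, each leg's bounding box inset 49 mm from the nearest pair of top edges from z = 0 to the bottom of the top.


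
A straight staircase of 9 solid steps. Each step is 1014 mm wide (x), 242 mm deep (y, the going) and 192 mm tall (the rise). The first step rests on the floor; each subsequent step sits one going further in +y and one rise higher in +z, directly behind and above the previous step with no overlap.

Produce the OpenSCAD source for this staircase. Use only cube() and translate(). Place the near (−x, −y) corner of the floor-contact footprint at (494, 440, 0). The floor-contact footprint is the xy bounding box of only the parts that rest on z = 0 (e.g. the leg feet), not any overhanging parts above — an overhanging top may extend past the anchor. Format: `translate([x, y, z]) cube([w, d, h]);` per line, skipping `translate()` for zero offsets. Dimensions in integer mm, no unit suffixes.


translate([494, 440, 0]) cube([1014, 242, 192]);
translate([494, 682, 192]) cube([1014, 242, 192]);
translate([494, 924, 384]) cube([1014, 242, 192]);
translate([494, 1166, 576]) cube([1014, 242, 192]);
translate([494, 1408, 768]) cube([1014, 242, 192]);
translate([494, 1650, 960]) cube([1014, 242, 192]);
translate([494, 1892, 1152]) cube([1014, 242, 192]);
translate([494, 2134, 1344]) cube([1014, 242, 192]);
translate([494, 2376, 1536]) cube([1014, 242, 192]);


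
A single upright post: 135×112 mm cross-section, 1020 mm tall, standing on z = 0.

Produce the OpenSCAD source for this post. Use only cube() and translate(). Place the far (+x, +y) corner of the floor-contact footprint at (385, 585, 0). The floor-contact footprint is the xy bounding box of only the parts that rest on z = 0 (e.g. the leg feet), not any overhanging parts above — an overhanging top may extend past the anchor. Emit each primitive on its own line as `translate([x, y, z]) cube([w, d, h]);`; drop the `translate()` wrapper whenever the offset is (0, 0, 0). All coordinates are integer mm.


translate([250, 473, 0]) cube([135, 112, 1020]);


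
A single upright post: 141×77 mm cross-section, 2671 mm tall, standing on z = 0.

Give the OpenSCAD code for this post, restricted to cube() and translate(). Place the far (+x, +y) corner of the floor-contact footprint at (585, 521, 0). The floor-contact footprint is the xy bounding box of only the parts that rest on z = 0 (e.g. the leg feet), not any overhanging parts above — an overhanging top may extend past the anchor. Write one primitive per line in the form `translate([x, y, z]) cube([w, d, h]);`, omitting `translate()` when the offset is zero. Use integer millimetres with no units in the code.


translate([444, 444, 0]) cube([141, 77, 2671]);


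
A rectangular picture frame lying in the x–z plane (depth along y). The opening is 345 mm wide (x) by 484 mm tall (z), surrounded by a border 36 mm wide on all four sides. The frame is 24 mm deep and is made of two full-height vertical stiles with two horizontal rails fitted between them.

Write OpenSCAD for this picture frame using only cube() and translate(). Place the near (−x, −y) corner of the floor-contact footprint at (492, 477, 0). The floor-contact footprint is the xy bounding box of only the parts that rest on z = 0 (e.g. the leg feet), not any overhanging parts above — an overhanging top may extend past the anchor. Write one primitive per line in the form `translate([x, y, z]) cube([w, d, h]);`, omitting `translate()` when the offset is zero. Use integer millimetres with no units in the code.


translate([492, 477, 0]) cube([36, 24, 556]);
translate([873, 477, 0]) cube([36, 24, 556]);
translate([528, 477, 0]) cube([345, 24, 36]);
translate([528, 477, 520]) cube([345, 24, 36]);


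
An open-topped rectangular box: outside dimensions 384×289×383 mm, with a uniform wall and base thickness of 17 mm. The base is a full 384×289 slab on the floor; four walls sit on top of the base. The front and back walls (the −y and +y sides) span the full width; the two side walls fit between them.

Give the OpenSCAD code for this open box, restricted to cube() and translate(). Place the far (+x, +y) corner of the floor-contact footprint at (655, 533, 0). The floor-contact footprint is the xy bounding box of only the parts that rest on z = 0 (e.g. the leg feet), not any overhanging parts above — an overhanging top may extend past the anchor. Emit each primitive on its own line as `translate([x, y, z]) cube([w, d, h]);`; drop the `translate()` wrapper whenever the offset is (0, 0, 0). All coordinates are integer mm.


translate([271, 244, 0]) cube([384, 289, 17]);
translate([271, 244, 17]) cube([384, 17, 366]);
translate([271, 516, 17]) cube([384, 17, 366]);
translate([271, 261, 17]) cube([17, 255, 366]);
translate([638, 261, 17]) cube([17, 255, 366]);


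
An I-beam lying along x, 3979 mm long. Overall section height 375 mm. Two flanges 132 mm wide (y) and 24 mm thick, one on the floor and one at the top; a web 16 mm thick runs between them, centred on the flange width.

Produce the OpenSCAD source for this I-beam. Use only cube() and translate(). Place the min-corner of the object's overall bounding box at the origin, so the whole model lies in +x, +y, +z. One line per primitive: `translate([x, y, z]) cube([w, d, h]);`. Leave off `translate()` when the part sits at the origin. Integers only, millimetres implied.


cube([3979, 132, 24]);
translate([0, 58, 24]) cube([3979, 16, 327]);
translate([0, 0, 351]) cube([3979, 132, 24]);


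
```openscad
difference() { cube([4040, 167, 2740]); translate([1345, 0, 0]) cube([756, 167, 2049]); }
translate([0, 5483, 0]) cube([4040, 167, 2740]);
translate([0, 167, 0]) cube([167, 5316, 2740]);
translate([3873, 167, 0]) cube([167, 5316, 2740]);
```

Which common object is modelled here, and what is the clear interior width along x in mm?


A single room. The interior width is 3706 mm.

Four walls enclosing a rectangle with a door in the front wall — a room. Outside width 4040 minus two 167 mm walls gives 3706 mm.


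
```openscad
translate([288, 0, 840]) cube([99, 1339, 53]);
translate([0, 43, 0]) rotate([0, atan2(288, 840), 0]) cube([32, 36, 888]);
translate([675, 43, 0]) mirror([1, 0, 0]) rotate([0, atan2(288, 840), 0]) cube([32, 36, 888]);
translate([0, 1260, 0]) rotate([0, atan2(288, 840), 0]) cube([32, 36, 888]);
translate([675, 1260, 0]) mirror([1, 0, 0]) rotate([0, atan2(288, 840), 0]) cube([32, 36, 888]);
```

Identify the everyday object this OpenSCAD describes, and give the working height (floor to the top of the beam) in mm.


A sawhorse. The overall height is 893 mm.

A beam across two mirrored pairs of raked legs — a sawhorse. The beam's underside is at z = 840 (matching the legs' vertical rise in atan2(288, 840)) and the beam is 53 mm tall, so its top is at 840 + 53 = 893 mm. The raked legs top out at the beam's underside, so that is the highest point.


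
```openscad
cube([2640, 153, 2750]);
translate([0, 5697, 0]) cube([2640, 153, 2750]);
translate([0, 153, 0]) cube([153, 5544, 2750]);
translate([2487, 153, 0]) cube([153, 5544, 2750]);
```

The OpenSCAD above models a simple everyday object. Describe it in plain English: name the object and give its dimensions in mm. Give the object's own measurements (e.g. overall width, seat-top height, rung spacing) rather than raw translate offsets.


The wall frame of a small rectangular building: four walls, each 2750 mm tall and 153 mm thick, enclosing a footprint 2640 mm (x) by 5850 mm (y) outside-to-outside, with no floor or roof. The front and back walls (the −y and +y sides) span the full width; the two side walls fit between them.


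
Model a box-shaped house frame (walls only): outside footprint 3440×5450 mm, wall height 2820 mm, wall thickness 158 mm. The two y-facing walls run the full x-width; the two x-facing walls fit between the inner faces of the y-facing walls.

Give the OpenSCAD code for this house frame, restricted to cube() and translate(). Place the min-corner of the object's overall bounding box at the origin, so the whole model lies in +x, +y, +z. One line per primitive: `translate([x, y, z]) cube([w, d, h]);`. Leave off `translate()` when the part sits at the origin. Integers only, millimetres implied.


cube([3440, 158, 2820]);
translate([0, 5292, 0]) cube([3440, 158, 2820]);
translate([0, 158, 0]) cube([158, 5134, 2820]);
translate([3282, 158, 0]) cube([158, 5134, 2820]);
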